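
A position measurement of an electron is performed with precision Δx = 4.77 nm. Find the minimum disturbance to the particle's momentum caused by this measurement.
1.105 × 10^-26 kg·m/s

The uncertainty principle implies that measuring position disturbs momentum:
ΔxΔp ≥ ℏ/2

When we measure position with precision Δx, we necessarily introduce a momentum uncertainty:
Δp ≥ ℏ/(2Δx)
Δp_min = (1.055e-34 J·s) / (2 × 4.770e-09 m)
Δp_min = 1.105e-26 kg·m/s

The more precisely we measure position, the greater the momentum disturbance.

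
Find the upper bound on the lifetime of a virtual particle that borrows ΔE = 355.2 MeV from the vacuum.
9.265 × 10^-25 s

Using the energy-time uncertainty principle:
ΔEΔt ≥ ℏ/2

For a virtual particle borrowing energy ΔE, the maximum lifetime is:
Δt_max = ℏ/(2ΔE)

Converting energy:
ΔE = 355.2 MeV = 5.691e-11 J

Δt_max = (1.055e-34 J·s) / (2 × 5.691e-11 J)
Δt_max = 9.265e-25 s = 9.265 × 10^-25 s

Virtual particles with higher borrowed energy exist for shorter times.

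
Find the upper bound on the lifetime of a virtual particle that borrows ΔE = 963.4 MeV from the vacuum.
3.416 × 10^-25 s

Using the energy-time uncertainty principle:
ΔEΔt ≥ ℏ/2

For a virtual particle borrowing energy ΔE, the maximum lifetime is:
Δt_max = ℏ/(2ΔE)

Converting energy:
ΔE = 963.4 MeV = 1.544e-10 J

Δt_max = (1.055e-34 J·s) / (2 × 1.544e-10 J)
Δt_max = 3.416e-25 s = 3.416 × 10^-25 s

Virtual particles with higher borrowed energy exist for shorter times.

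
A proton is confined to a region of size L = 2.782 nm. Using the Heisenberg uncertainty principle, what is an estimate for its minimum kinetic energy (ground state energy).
670.255 neV

Using the uncertainty principle to estimate ground state energy:

1. The position uncertainty is approximately the confinement size:
   Δx ≈ L = 2.782e-09 m

2. From ΔxΔp ≥ ℏ/2, the minimum momentum uncertainty is:
   Δp ≈ ℏ/(2L) = 1.895e-26 kg·m/s

3. The kinetic energy is approximately:
   KE ≈ (Δp)²/(2m) = (1.895e-26)²/(2 × 1.673e-27 kg)
   KE ≈ 1.074e-25 J = 670.255 neV

This is an order-of-magnitude estimate of the ground state energy.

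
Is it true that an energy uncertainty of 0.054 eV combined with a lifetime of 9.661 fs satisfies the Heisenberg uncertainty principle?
Yes, it satisfies the uncertainty relation.

Calculate the product ΔEΔt:
ΔE = 0.054 eV = 8.652e-21 J
ΔEΔt = (8.652e-21 J) × (9.661e-15 s)
ΔEΔt = 8.358e-35 J·s

Compare to the minimum allowed value ℏ/2:
ℏ/2 = 5.273e-35 J·s

Since ΔEΔt = 8.358e-35 J·s ≥ 5.273e-35 J·s = ℏ/2,
this satisfies the uncertainty relation.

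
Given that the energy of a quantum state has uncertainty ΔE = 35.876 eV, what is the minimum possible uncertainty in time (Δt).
9.173 as

Using the energy-time uncertainty principle:
ΔEΔt ≥ ℏ/2

The minimum uncertainty in time is:
Δt_min = ℏ/(2ΔE)
Δt_min = (1.055e-34 J·s) / (2 × 5.748e-18 J)
Δt_min = 9.173e-18 s = 9.173 as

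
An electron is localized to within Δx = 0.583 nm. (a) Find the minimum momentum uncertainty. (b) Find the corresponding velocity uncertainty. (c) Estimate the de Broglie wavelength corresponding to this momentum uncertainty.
(a) Δp_min = 9.044 × 10^-26 kg·m/s
(b) Δv_min = 99.286 km/s
(c) λ_dB = 7.326 nm

Step-by-step:

(a) From the uncertainty principle:
Δp_min = ℏ/(2Δx) = (1.055e-34 J·s)/(2 × 5.830e-10 m) = 9.044e-26 kg·m/s

(b) The velocity uncertainty:
Δv = Δp/m = (9.044e-26 kg·m/s)/(9.109e-31 kg) = 9.929e+04 m/s = 99.286 km/s

(c) The de Broglie wavelength for this momentum:
λ = h/p = (6.626e-34 J·s)/(9.044e-26 kg·m/s) = 7.326e-09 m = 7.326 nm

Note: The de Broglie wavelength is comparable to the localization size, as expected from wave-particle duality.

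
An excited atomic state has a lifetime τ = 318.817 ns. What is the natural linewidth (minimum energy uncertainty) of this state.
1.032 neV

Using the energy-time uncertainty principle:
ΔEΔt ≥ ℏ/2

The lifetime τ represents the time uncertainty Δt.
The natural linewidth (minimum energy uncertainty) is:

ΔE = ℏ/(2τ)
ΔE = (1.055e-34 J·s) / (2 × 3.188e-07 s)
ΔE = 1.654e-28 J = 1.032 neV

This natural linewidth limits the precision of spectroscopic measurements.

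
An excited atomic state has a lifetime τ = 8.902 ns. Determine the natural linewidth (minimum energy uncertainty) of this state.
36.970 neV

Using the energy-time uncertainty principle:
ΔEΔt ≥ ℏ/2

The lifetime τ represents the time uncertainty Δt.
The natural linewidth (minimum energy uncertainty) is:

ΔE = ℏ/(2τ)
ΔE = (1.055e-34 J·s) / (2 × 8.902e-09 s)
ΔE = 5.923e-27 J = 36.970 neV

This natural linewidth limits the precision of spectroscopic measurements.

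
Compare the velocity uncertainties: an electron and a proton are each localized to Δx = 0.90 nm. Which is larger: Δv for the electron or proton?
The electron has the larger minimum velocity uncertainty, by a ratio of 1836.2.

For both particles, Δp_min = ℏ/(2Δx) = 5.859e-26 kg·m/s (same for both).

The velocity uncertainty is Δv = Δp/m:
- electron: Δv = 5.859e-26 / 9.109e-31 = 6.432e+04 m/s = 64.315 km/s
- proton: Δv = 5.859e-26 / 1.673e-27 = 3.503e+01 m/s = 35.027 m/s

Ratio: 6.432e+04 / 3.503e+01 = 1836.2

The lighter particle has larger velocity uncertainty because Δv ∝ 1/m.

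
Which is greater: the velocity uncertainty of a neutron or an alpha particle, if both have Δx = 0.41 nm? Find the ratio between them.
The neutron has the larger minimum velocity uncertainty, by a ratio of 4.0.

For both particles, Δp_min = ℏ/(2Δx) = 1.286e-25 kg·m/s (same for both).

The velocity uncertainty is Δv = Δp/m:
- neutron: Δv = 1.286e-25 / 1.675e-27 = 7.678e+01 m/s = 76.783 m/s
- alpha particle: Δv = 1.286e-25 / 6.645e-27 = 1.935e+01 m/s = 19.355 m/s

Ratio: 7.678e+01 / 1.935e+01 = 4.0

The lighter particle has larger velocity uncertainty because Δv ∝ 1/m.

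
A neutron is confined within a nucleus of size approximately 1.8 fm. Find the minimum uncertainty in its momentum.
2.929 × 10^-20 kg·m/s

Using the Heisenberg uncertainty principle:
ΔxΔp ≥ ℏ/2

With Δx ≈ L = 1.800e-15 m (the confinement size):
Δp_min = ℏ/(2Δx)
Δp_min = (1.055e-34 J·s) / (2 × 1.800e-15 m)
Δp_min = 2.929e-20 kg·m/s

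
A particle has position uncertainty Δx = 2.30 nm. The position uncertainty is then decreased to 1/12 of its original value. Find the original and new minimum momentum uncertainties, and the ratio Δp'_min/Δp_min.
Original Δp_min = 2.293 × 10^-26 kg·m/s; new Δp'_min = 2.751 × 10^-25 kg·m/s; ratio Δp'_min/Δp_min = 12.

From the uncertainty principle ΔxΔp ≥ ℏ/2, the minimum momentum uncertainty is Δp_min = ℏ/(2Δx).

Original (Δx = 2.30 nm = 2.300e-09 m):
Δp_min = (1.055e-34 J·s)/(2 × 2.300e-09 m) = 2.293e-26 kg·m/s

When Δx → (1/12)Δx:
Δp'_min = ℏ/(2 × (1/12)Δx) = 12 × ℏ/(2Δx) = 12 × Δp_min
Δp'_min = 12 × 2.293e-26 kg·m/s = 2.751e-25 kg·m/s

Since Δp_min ∝ 1/Δx, when Δx is decreased to 1/12 of its original value, Δp_min increases to 12 times its original value.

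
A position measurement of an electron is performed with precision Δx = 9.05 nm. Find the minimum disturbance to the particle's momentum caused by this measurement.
5.826 × 10^-27 kg·m/s

The uncertainty principle implies that measuring position disturbs momentum:
ΔxΔp ≥ ℏ/2

When we measure position with precision Δx, we necessarily introduce a momentum uncertainty:
Δp ≥ ℏ/(2Δx)
Δp_min = (1.055e-34 J·s) / (2 × 9.050e-09 m)
Δp_min = 5.826e-27 kg·m/s

The more precisely we measure position, the greater the momentum disturbance.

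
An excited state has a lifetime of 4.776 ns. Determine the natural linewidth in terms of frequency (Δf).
16.662 MHz

Using the energy-time uncertainty principle and E = hf:
ΔEΔt ≥ ℏ/2
hΔf·Δt ≥ ℏ/2

The minimum frequency uncertainty is:
Δf = ℏ/(2hτ) = 1/(4πτ)
Δf = 1/(4π × 4.776e-09 s)
Δf = 1.666e+07 Hz = 16.662 MHz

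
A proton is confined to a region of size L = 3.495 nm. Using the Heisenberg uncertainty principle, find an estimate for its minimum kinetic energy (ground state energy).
424.678 neV

Using the uncertainty principle to estimate ground state energy:

1. The position uncertainty is approximately the confinement size:
   Δx ≈ L = 3.495e-09 m

2. From ΔxΔp ≥ ℏ/2, the minimum momentum uncertainty is:
   Δp ≈ ℏ/(2L) = 1.509e-26 kg·m/s

3. The kinetic energy is approximately:
   KE ≈ (Δp)²/(2m) = (1.509e-26)²/(2 × 1.673e-27 kg)
   KE ≈ 6.804e-26 J = 424.678 neV

This is an order-of-magnitude estimate of the ground state energy.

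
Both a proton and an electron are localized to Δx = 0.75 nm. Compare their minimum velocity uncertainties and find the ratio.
The electron has the larger minimum velocity uncertainty, by a ratio of 1836.2.

For both particles, Δp_min = ℏ/(2Δx) = 7.030e-26 kg·m/s (same for both).

The velocity uncertainty is Δv = Δp/m:
- proton: Δv = 7.030e-26 / 1.673e-27 = 4.203e+01 m/s = 42.033 m/s
- electron: Δv = 7.030e-26 / 9.109e-31 = 7.718e+04 m/s = 77.178 km/s

Ratio: 7.718e+04 / 4.203e+01 = 1836.2

The lighter particle has larger velocity uncertainty because Δv ∝ 1/m.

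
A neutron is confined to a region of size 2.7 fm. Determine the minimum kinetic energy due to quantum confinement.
710.605 keV

Using the uncertainty principle:

1. Position uncertainty: Δx ≈ 2.700e-15 m
2. Minimum momentum uncertainty: Δp = ℏ/(2Δx) = 1.953e-20 kg·m/s
3. Minimum kinetic energy:
   KE = (Δp)²/(2m) = (1.953e-20)²/(2 × 1.675e-27 kg)
   KE = 1.139e-13 J = 710.605 keV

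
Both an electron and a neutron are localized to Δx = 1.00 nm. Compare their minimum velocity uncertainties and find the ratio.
The electron has the larger minimum velocity uncertainty, by a ratio of 1838.7.

For both particles, Δp_min = ℏ/(2Δx) = 5.273e-26 kg·m/s (same for both).

The velocity uncertainty is Δv = Δp/m:
- electron: Δv = 5.273e-26 / 9.109e-31 = 5.788e+04 m/s = 57.884 km/s
- neutron: Δv = 5.273e-26 / 1.675e-27 = 3.148e+01 m/s = 31.481 m/s

Ratio: 5.788e+04 / 3.148e+01 = 1838.7

The lighter particle has larger velocity uncertainty because Δv ∝ 1/m.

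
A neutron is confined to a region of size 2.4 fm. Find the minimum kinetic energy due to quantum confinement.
899.360 keV

Using the uncertainty principle:

1. Position uncertainty: Δx ≈ 2.400e-15 m
2. Minimum momentum uncertainty: Δp = ℏ/(2Δx) = 2.197e-20 kg·m/s
3. Minimum kinetic energy:
   KE = (Δp)²/(2m) = (2.197e-20)²/(2 × 1.675e-27 kg)
   KE = 1.441e-13 J = 899.360 keV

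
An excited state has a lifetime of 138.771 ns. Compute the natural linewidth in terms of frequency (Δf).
573.445 kHz

Using the energy-time uncertainty principle and E = hf:
ΔEΔt ≥ ℏ/2
hΔf·Δt ≥ ℏ/2

The minimum frequency uncertainty is:
Δf = ℏ/(2hτ) = 1/(4πτ)
Δf = 1/(4π × 1.388e-07 s)
Δf = 5.734e+05 Hz = 573.445 kHz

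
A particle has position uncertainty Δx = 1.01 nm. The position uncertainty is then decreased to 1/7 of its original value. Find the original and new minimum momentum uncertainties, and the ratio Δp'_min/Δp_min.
Original Δp_min = 5.221 × 10^-26 kg·m/s; new Δp'_min = 3.654 × 10^-25 kg·m/s; ratio Δp'_min/Δp_min = 7.

From the uncertainty principle ΔxΔp ≥ ℏ/2, the minimum momentum uncertainty is Δp_min = ℏ/(2Δx).

Original (Δx = 1.01 nm = 1.010e-09 m):
Δp_min = (1.055e-34 J·s)/(2 × 1.010e-09 m) = 5.221e-26 kg·m/s

When Δx → (1/7)Δx:
Δp'_min = ℏ/(2 × (1/7)Δx) = 7 × ℏ/(2Δx) = 7 × Δp_min
Δp'_min = 7 × 5.221e-26 kg·m/s = 3.654e-25 kg·m/s

Since Δp_min ∝ 1/Δx, when Δx is decreased to 1/7 of its original value, Δp_min increases to 7 times its original value.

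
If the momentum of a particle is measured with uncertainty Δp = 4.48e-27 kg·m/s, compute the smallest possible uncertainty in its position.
11.770 nm

Using the Heisenberg uncertainty principle:
ΔxΔp ≥ ℏ/2

The minimum uncertainty in position is:
Δx_min = ℏ/(2Δp)
Δx_min = (1.055e-34 J·s) / (2 × 4.480e-27 kg·m/s)
Δx_min = 1.177e-08 m = 11.770 nm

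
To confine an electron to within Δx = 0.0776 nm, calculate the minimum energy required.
1.582 eV

Localizing a particle requires giving it sufficient momentum uncertainty:

1. From uncertainty principle: Δp ≥ ℏ/(2Δx)
   Δp_min = (1.055e-34 J·s) / (2 × 7.760e-11 m)
   Δp_min = 6.795e-25 kg·m/s

2. This momentum uncertainty corresponds to kinetic energy:
   KE ≈ (Δp)²/(2m) = (6.795e-25)²/(2 × 9.109e-31 kg)
   KE = 2.534e-19 J = 1.582 eV

Tighter localization requires more energy.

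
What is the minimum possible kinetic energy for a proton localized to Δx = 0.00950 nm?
57.479 meV

Localizing a particle requires giving it sufficient momentum uncertainty:

1. From uncertainty principle: Δp ≥ ℏ/(2Δx)
   Δp_min = (1.055e-34 J·s) / (2 × 9.500e-12 m)
   Δp_min = 5.550e-24 kg·m/s

2. This momentum uncertainty corresponds to kinetic energy:
   KE ≈ (Δp)²/(2m) = (5.550e-24)²/(2 × 1.673e-27 kg)
   KE = 9.209e-21 J = 57.479 meV

Tighter localization requires more energy.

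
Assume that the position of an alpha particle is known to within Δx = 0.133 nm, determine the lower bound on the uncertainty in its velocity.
59.665 m/s

Using the Heisenberg uncertainty principle and Δp = mΔv:
ΔxΔp ≥ ℏ/2
Δx(mΔv) ≥ ℏ/2

The minimum uncertainty in velocity is:
Δv_min = ℏ/(2mΔx)
Δv_min = (1.055e-34 J·s) / (2 × 6.645e-27 kg × 1.330e-10 m)
Δv_min = 5.967e+01 m/s = 59.665 m/s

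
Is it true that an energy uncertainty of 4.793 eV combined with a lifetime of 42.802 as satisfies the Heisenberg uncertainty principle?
No, it violates the uncertainty relation.

Calculate the product ΔEΔt:
ΔE = 4.793 eV = 7.679e-19 J
ΔEΔt = (7.679e-19 J) × (4.280e-17 s)
ΔEΔt = 3.287e-35 J·s

Compare to the minimum allowed value ℏ/2:
ℏ/2 = 5.273e-35 J·s

Since ΔEΔt = 3.287e-35 J·s < 5.273e-35 J·s = ℏ/2,
this violates the uncertainty relation.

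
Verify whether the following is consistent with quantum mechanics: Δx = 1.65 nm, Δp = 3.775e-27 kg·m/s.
No, it violates the uncertainty principle (impossible measurement).

Calculate the product ΔxΔp:
ΔxΔp = (1.650e-09 m) × (3.775e-27 kg·m/s)
ΔxΔp = 6.229e-36 J·s

Compare to the minimum allowed value ℏ/2:
ℏ/2 = 5.273e-35 J·s

Since ΔxΔp = 6.229e-36 J·s < 5.273e-35 J·s = ℏ/2,
the measurement violates the uncertainty principle.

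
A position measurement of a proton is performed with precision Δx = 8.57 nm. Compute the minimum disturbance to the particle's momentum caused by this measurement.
6.153 × 10^-27 kg·m/s

The uncertainty principle implies that measuring position disturbs momentum:
ΔxΔp ≥ ℏ/2

When we measure position with precision Δx, we necessarily introduce a momentum uncertainty:
Δp ≥ ℏ/(2Δx)
Δp_min = (1.055e-34 J·s) / (2 × 8.570e-09 m)
Δp_min = 6.153e-27 kg·m/s

The more precisely we measure position, the greater the momentum disturbance.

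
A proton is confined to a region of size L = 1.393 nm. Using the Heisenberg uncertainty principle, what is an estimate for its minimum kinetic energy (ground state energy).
2.673 μeV

Using the uncertainty principle to estimate ground state energy:

1. The position uncertainty is approximately the confinement size:
   Δx ≈ L = 1.393e-09 m

2. From ΔxΔp ≥ ℏ/2, the minimum momentum uncertainty is:
   Δp ≈ ℏ/(2L) = 3.785e-26 kg·m/s

3. The kinetic energy is approximately:
   KE ≈ (Δp)²/(2m) = (3.785e-26)²/(2 × 1.673e-27 kg)
   KE ≈ 4.283e-25 J = 2.673 μeV

This is an order-of-magnitude estimate of the ground state energy.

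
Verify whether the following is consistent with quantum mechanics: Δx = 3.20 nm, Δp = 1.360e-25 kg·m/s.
Yes, it satisfies the uncertainty principle.

Calculate the product ΔxΔp:
ΔxΔp = (3.200e-09 m) × (1.360e-25 kg·m/s)
ΔxΔp = 4.352e-34 J·s

Compare to the minimum allowed value ℏ/2:
ℏ/2 = 5.273e-35 J·s

Since ΔxΔp = 4.352e-34 J·s ≥ 5.273e-35 J·s = ℏ/2,
the measurement satisfies the uncertainty principle.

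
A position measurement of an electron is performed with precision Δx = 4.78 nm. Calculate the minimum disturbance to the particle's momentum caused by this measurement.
1.103 × 10^-26 kg·m/s

The uncertainty principle implies that measuring position disturbs momentum:
ΔxΔp ≥ ℏ/2

When we measure position with precision Δx, we necessarily introduce a momentum uncertainty:
Δp ≥ ℏ/(2Δx)
Δp_min = (1.055e-34 J·s) / (2 × 4.780e-09 m)
Δp_min = 1.103e-26 kg·m/s

The more precisely we measure position, the greater the momentum disturbance.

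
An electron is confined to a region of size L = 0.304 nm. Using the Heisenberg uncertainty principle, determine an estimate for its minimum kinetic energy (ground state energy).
103.066 meV

Using the uncertainty principle to estimate ground state energy:

1. The position uncertainty is approximately the confinement size:
   Δx ≈ L = 3.040e-10 m

2. From ΔxΔp ≥ ℏ/2, the minimum momentum uncertainty is:
   Δp ≈ ℏ/(2L) = 1.734e-25 kg·m/s

3. The kinetic energy is approximately:
   KE ≈ (Δp)²/(2m) = (1.734e-25)²/(2 × 9.109e-31 kg)
   KE ≈ 1.651e-20 J = 103.066 meV

This is an order-of-magnitude estimate of the ground state energy.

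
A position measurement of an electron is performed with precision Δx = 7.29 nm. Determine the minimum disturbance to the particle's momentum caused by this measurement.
7.233 × 10^-27 kg·m/s

The uncertainty principle implies that measuring position disturbs momentum:
ΔxΔp ≥ ℏ/2

When we measure position with precision Δx, we necessarily introduce a momentum uncertainty:
Δp ≥ ℏ/(2Δx)
Δp_min = (1.055e-34 J·s) / (2 × 7.290e-09 m)
Δp_min = 7.233e-27 kg·m/s

The more precisely we measure position, the greater the momentum disturbance.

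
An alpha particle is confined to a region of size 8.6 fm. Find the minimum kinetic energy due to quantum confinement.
17.656 keV

Using the uncertainty principle:

1. Position uncertainty: Δx ≈ 8.600e-15 m
2. Minimum momentum uncertainty: Δp = ℏ/(2Δx) = 6.131e-21 kg·m/s
3. Minimum kinetic energy:
   KE = (Δp)²/(2m) = (6.131e-21)²/(2 × 6.645e-27 kg)
   KE = 2.829e-15 J = 17.656 keV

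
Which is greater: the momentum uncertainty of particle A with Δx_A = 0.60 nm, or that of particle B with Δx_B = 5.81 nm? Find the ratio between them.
Particle A has the larger minimum momentum uncertainty, by a factor of 9.68.

For each particle, the minimum momentum uncertainty is Δp_min = ℏ/(2Δx):

Particle A: Δp_A = ℏ/(2×6.000e-10 m) = 8.788e-26 kg·m/s
Particle B: Δp_B = ℏ/(2×5.810e-09 m) = 9.075e-27 kg·m/s

Ratio: Δp_A/Δp_B = 9.68

Since Δp_min ∝ 1/Δx, the particle with smaller position uncertainty (A) has larger momentum uncertainty.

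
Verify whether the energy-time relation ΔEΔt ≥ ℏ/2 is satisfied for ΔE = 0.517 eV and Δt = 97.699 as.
No, it violates the uncertainty relation.

Calculate the product ΔEΔt:
ΔE = 0.517 eV = 8.283e-20 J
ΔEΔt = (8.283e-20 J) × (9.770e-17 s)
ΔEΔt = 8.093e-36 J·s

Compare to the minimum allowed value ℏ/2:
ℏ/2 = 5.273e-35 J·s

Since ΔEΔt = 8.093e-36 J·s < 5.273e-35 J·s = ℏ/2,
this violates the uncertainty relation.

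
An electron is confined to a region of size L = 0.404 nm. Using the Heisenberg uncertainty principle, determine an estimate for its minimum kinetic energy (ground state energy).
58.358 meV

Using the uncertainty principle to estimate ground state energy:

1. The position uncertainty is approximately the confinement size:
   Δx ≈ L = 4.040e-10 m

2. From ΔxΔp ≥ ℏ/2, the minimum momentum uncertainty is:
   Δp ≈ ℏ/(2L) = 1.305e-25 kg·m/s

3. The kinetic energy is approximately:
   KE ≈ (Δp)²/(2m) = (1.305e-25)²/(2 × 9.109e-31 kg)
   KE ≈ 9.350e-21 J = 58.358 meV

This is an order-of-magnitude estimate of the ground state energy.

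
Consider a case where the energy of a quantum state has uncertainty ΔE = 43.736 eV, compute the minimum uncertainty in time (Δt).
7.525 as

Using the energy-time uncertainty principle:
ΔEΔt ≥ ℏ/2

The minimum uncertainty in time is:
Δt_min = ℏ/(2ΔE)
Δt_min = (1.055e-34 J·s) / (2 × 7.007e-18 J)
Δt_min = 7.525e-18 s = 7.525 as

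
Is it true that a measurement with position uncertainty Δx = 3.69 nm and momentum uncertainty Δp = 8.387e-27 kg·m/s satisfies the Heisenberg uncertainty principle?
No, it violates the uncertainty principle (impossible measurement).

Calculate the product ΔxΔp:
ΔxΔp = (3.690e-09 m) × (8.387e-27 kg·m/s)
ΔxΔp = 3.095e-35 J·s

Compare to the minimum allowed value ℏ/2:
ℏ/2 = 5.273e-35 J·s

Since ΔxΔp = 3.095e-35 J·s < 5.273e-35 J·s = ℏ/2,
the measurement violates the uncertainty principle.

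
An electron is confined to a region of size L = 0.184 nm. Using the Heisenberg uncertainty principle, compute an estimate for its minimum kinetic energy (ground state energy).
281.337 meV

Using the uncertainty principle to estimate ground state energy:

1. The position uncertainty is approximately the confinement size:
   Δx ≈ L = 1.840e-10 m

2. From ΔxΔp ≥ ℏ/2, the minimum momentum uncertainty is:
   Δp ≈ ℏ/(2L) = 2.866e-25 kg·m/s

3. The kinetic energy is approximately:
   KE ≈ (Δp)²/(2m) = (2.866e-25)²/(2 × 9.109e-31 kg)
   KE ≈ 4.508e-20 J = 281.337 meV

This is an order-of-magnitude estimate of the ground state energy.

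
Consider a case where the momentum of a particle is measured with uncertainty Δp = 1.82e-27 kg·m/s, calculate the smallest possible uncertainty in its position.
28.972 nm

Using the Heisenberg uncertainty principle:
ΔxΔp ≥ ℏ/2

The minimum uncertainty in position is:
Δx_min = ℏ/(2Δp)
Δx_min = (1.055e-34 J·s) / (2 × 1.820e-27 kg·m/s)
Δx_min = 2.897e-08 m = 28.972 nm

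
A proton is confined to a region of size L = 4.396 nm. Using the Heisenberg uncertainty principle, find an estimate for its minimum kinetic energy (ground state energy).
268.435 neV

Using the uncertainty principle to estimate ground state energy:

1. The position uncertainty is approximately the confinement size:
   Δx ≈ L = 4.396e-09 m

2. From ΔxΔp ≥ ℏ/2, the minimum momentum uncertainty is:
   Δp ≈ ℏ/(2L) = 1.199e-26 kg·m/s

3. The kinetic energy is approximately:
   KE ≈ (Δp)²/(2m) = (1.199e-26)²/(2 × 1.673e-27 kg)
   KE ≈ 4.301e-26 J = 268.435 neV

This is an order-of-magnitude estimate of the ground state energy.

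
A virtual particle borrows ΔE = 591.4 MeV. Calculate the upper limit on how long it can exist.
5.565 × 10^-25 s

Using the energy-time uncertainty principle:
ΔEΔt ≥ ℏ/2

For a virtual particle borrowing energy ΔE, the maximum lifetime is:
Δt_max = ℏ/(2ΔE)

Converting energy:
ΔE = 591.4 MeV = 9.475e-11 J

Δt_max = (1.055e-34 J·s) / (2 × 9.475e-11 J)
Δt_max = 5.565e-25 s = 5.565 × 10^-25 s

Virtual particles with higher borrowed energy exist for shorter times.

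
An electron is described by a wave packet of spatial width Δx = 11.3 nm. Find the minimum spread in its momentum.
4.666 × 10^-27 kg·m/s

For a wave packet, the spatial width Δx and momentum spread Δp are related by the uncertainty principle:
ΔxΔp ≥ ℏ/2

The minimum momentum spread is:
Δp_min = ℏ/(2Δx)
Δp_min = (1.055e-34 J·s) / (2 × 1.130e-08 m)
Δp_min = 4.666e-27 kg·m/s

A wave packet cannot have both a well-defined position and well-defined momentum.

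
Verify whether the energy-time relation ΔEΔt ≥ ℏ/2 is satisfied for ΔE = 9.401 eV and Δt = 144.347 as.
Yes, it satisfies the uncertainty relation.

Calculate the product ΔEΔt:
ΔE = 9.401 eV = 1.506e-18 J
ΔEΔt = (1.506e-18 J) × (1.443e-16 s)
ΔEΔt = 2.174e-34 J·s

Compare to the minimum allowed value ℏ/2:
ℏ/2 = 5.273e-35 J·s

Since ΔEΔt = 2.174e-34 J·s ≥ 5.273e-35 J·s = ℏ/2,
this satisfies the uncertainty relation.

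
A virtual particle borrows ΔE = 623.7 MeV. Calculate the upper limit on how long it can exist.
5.277 × 10^-25 s

Using the energy-time uncertainty principle:
ΔEΔt ≥ ℏ/2

For a virtual particle borrowing energy ΔE, the maximum lifetime is:
Δt_max = ℏ/(2ΔE)

Converting energy:
ΔE = 623.7 MeV = 9.993e-11 J

Δt_max = (1.055e-34 J·s) / (2 × 9.993e-11 J)
Δt_max = 5.277e-25 s = 5.277 × 10^-25 s

Virtual particles with higher borrowed energy exist for shorter times.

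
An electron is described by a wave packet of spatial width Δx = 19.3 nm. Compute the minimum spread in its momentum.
2.732 × 10^-27 kg·m/s

For a wave packet, the spatial width Δx and momentum spread Δp are related by the uncertainty principle:
ΔxΔp ≥ ℏ/2

The minimum momentum spread is:
Δp_min = ℏ/(2Δx)
Δp_min = (1.055e-34 J·s) / (2 × 1.930e-08 m)
Δp_min = 2.732e-27 kg·m/s

A wave packet cannot have both a well-defined position and well-defined momentum.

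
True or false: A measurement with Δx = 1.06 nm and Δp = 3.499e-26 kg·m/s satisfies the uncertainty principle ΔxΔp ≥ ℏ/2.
No, it violates the uncertainty principle (impossible measurement).

Calculate the product ΔxΔp:
ΔxΔp = (1.060e-09 m) × (3.499e-26 kg·m/s)
ΔxΔp = 3.709e-35 J·s

Compare to the minimum allowed value ℏ/2:
ℏ/2 = 5.273e-35 J·s

Since ΔxΔp = 3.709e-35 J·s < 5.273e-35 J·s = ℏ/2,
the measurement violates the uncertainty principle.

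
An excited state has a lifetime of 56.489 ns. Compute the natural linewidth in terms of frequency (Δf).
1.409 MHz

Using the energy-time uncertainty principle and E = hf:
ΔEΔt ≥ ℏ/2
hΔf·Δt ≥ ℏ/2

The minimum frequency uncertainty is:
Δf = ℏ/(2hτ) = 1/(4πτ)
Δf = 1/(4π × 5.649e-08 s)
Δf = 1.409e+06 Hz = 1.409 MHz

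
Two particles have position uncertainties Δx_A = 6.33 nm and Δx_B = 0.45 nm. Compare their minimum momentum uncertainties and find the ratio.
Particle B has the larger minimum momentum uncertainty, by a factor of 14.07.

For each particle, the minimum momentum uncertainty is Δp_min = ℏ/(2Δx):

Particle A: Δp_A = ℏ/(2×6.330e-09 m) = 8.330e-27 kg·m/s
Particle B: Δp_B = ℏ/(2×4.500e-10 m) = 1.172e-25 kg·m/s

Ratio: Δp_B/Δp_A = 14.07

Since Δp_min ∝ 1/Δx, the particle with smaller position uncertainty (B) has larger momentum uncertainty.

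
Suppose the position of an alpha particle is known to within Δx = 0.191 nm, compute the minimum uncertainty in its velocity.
41.547 m/s

Using the Heisenberg uncertainty principle and Δp = mΔv:
ΔxΔp ≥ ℏ/2
Δx(mΔv) ≥ ℏ/2

The minimum uncertainty in velocity is:
Δv_min = ℏ/(2mΔx)
Δv_min = (1.055e-34 J·s) / (2 × 6.645e-27 kg × 1.910e-10 m)
Δv_min = 4.155e+01 m/s = 41.547 m/s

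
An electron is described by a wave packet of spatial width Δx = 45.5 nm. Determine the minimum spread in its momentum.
1.159 × 10^-27 kg·m/s

For a wave packet, the spatial width Δx and momentum spread Δp are related by the uncertainty principle:
ΔxΔp ≥ ℏ/2

The minimum momentum spread is:
Δp_min = ℏ/(2Δx)
Δp_min = (1.055e-34 J·s) / (2 × 4.550e-08 m)
Δp_min = 1.159e-27 kg·m/s

A wave packet cannot have both a well-defined position and well-defined momentum.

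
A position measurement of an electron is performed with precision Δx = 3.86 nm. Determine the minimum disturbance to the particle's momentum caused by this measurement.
1.366 × 10^-26 kg·m/s

The uncertainty principle implies that measuring position disturbs momentum:
ΔxΔp ≥ ℏ/2

When we measure position with precision Δx, we necessarily introduce a momentum uncertainty:
Δp ≥ ℏ/(2Δx)
Δp_min = (1.055e-34 J·s) / (2 × 3.860e-09 m)
Δp_min = 1.366e-26 kg·m/s

The more precisely we measure position, the greater the momentum disturbance.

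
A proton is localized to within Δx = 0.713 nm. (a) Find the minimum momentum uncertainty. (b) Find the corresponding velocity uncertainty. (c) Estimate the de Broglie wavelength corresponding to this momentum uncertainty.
(a) Δp_min = 7.395 × 10^-26 kg·m/s
(b) Δv_min = 44.214 m/s
(c) λ_dB = 8.960 nm

Step-by-step:

(a) From the uncertainty principle:
Δp_min = ℏ/(2Δx) = (1.055e-34 J·s)/(2 × 7.130e-10 m) = 7.395e-26 kg·m/s

(b) The velocity uncertainty:
Δv = Δp/m = (7.395e-26 kg·m/s)/(1.673e-27 kg) = 4.421e+01 m/s = 44.214 m/s

(c) The de Broglie wavelength for this momentum:
λ = h/p = (6.626e-34 J·s)/(7.395e-26 kg·m/s) = 8.960e-09 m = 8.960 nm

Note: The de Broglie wavelength is comparable to the localization size, as expected from wave-particle duality.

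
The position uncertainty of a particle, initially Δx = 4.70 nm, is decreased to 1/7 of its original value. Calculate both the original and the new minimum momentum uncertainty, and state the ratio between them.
Original Δp_min = 1.122 × 10^-26 kg·m/s; new Δp'_min = 7.853 × 10^-26 kg·m/s; ratio Δp'_min/Δp_min = 7.

From the uncertainty principle ΔxΔp ≥ ℏ/2, the minimum momentum uncertainty is Δp_min = ℏ/(2Δx).

Original (Δx = 4.70 nm = 4.700e-09 m):
Δp_min = (1.055e-34 J·s)/(2 × 4.700e-09 m) = 1.122e-26 kg·m/s

When Δx → (1/7)Δx:
Δp'_min = ℏ/(2 × (1/7)Δx) = 7 × ℏ/(2Δx) = 7 × Δp_min
Δp'_min = 7 × 1.122e-26 kg·m/s = 7.853e-26 kg·m/s

Since Δp_min ∝ 1/Δx, when Δx is decreased to 1/7 of its original value, Δp_min increases to 7 times its original value.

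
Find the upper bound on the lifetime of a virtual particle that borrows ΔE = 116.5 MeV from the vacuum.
2.825 ys

Using the energy-time uncertainty principle:
ΔEΔt ≥ ℏ/2

For a virtual particle borrowing energy ΔE, the maximum lifetime is:
Δt_max = ℏ/(2ΔE)

Converting energy:
ΔE = 116.5 MeV = 1.867e-11 J

Δt_max = (1.055e-34 J·s) / (2 × 1.867e-11 J)
Δt_max = 2.825e-24 s = 2.825 ys

Virtual particles with higher borrowed energy exist for shorter times.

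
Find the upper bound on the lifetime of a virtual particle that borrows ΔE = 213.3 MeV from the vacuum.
1.543 ys

Using the energy-time uncertainty principle:
ΔEΔt ≥ ℏ/2

For a virtual particle borrowing energy ΔE, the maximum lifetime is:
Δt_max = ℏ/(2ΔE)

Converting energy:
ΔE = 213.3 MeV = 3.417e-11 J

Δt_max = (1.055e-34 J·s) / (2 × 3.417e-11 J)
Δt_max = 1.543e-24 s = 1.543 ys

Virtual particles with higher borrowed energy exist for shorter times.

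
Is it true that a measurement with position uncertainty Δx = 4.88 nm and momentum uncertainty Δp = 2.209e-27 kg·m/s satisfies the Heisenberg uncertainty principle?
No, it violates the uncertainty principle (impossible measurement).

Calculate the product ΔxΔp:
ΔxΔp = (4.880e-09 m) × (2.209e-27 kg·m/s)
ΔxΔp = 1.078e-35 J·s

Compare to the minimum allowed value ℏ/2:
ℏ/2 = 5.273e-35 J·s

Since ΔxΔp = 1.078e-35 J·s < 5.273e-35 J·s = ℏ/2,
the measurement violates the uncertainty principle.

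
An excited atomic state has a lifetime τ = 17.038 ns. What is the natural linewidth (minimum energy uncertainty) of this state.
19.316 neV

Using the energy-time uncertainty principle:
ΔEΔt ≥ ℏ/2

The lifetime τ represents the time uncertainty Δt.
The natural linewidth (minimum energy uncertainty) is:

ΔE = ℏ/(2τ)
ΔE = (1.055e-34 J·s) / (2 × 1.704e-08 s)
ΔE = 3.095e-27 J = 19.316 neV

This natural linewidth limits the precision of spectroscopic measurements.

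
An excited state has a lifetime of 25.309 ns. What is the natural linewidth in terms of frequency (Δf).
3.144 MHz

Using the energy-time uncertainty principle and E = hf:
ΔEΔt ≥ ℏ/2
hΔf·Δt ≥ ℏ/2

The minimum frequency uncertainty is:
Δf = ℏ/(2hτ) = 1/(4πτ)
Δf = 1/(4π × 2.531e-08 s)
Δf = 3.144e+06 Hz = 3.144 MHz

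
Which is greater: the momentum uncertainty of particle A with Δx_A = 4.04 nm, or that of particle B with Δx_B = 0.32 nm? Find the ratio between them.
Particle B has the larger minimum momentum uncertainty, by a factor of 12.62.

For each particle, the minimum momentum uncertainty is Δp_min = ℏ/(2Δx):

Particle A: Δp_A = ℏ/(2×4.040e-09 m) = 1.305e-26 kg·m/s
Particle B: Δp_B = ℏ/(2×3.200e-10 m) = 1.648e-25 kg·m/s

Ratio: Δp_B/Δp_A = 12.62

Since Δp_min ∝ 1/Δx, the particle with smaller position uncertainty (B) has larger momentum uncertainty.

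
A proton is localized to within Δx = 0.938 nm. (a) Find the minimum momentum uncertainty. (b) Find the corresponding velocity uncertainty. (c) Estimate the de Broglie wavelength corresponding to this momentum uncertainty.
(a) Δp_min = 5.621 × 10^-26 kg·m/s
(b) Δv_min = 33.608 m/s
(c) λ_dB = 11.787 nm

Step-by-step:

(a) From the uncertainty principle:
Δp_min = ℏ/(2Δx) = (1.055e-34 J·s)/(2 × 9.380e-10 m) = 5.621e-26 kg·m/s

(b) The velocity uncertainty:
Δv = Δp/m = (5.621e-26 kg·m/s)/(1.673e-27 kg) = 3.361e+01 m/s = 33.608 m/s

(c) The de Broglie wavelength for this momentum:
λ = h/p = (6.626e-34 J·s)/(5.621e-26 kg·m/s) = 1.179e-08 m = 11.787 nm

Note: The de Broglie wavelength is comparable to the localization size, as expected from wave-particle duality.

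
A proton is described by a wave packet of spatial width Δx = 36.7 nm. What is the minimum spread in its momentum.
1.437 × 10^-27 kg·m/s

For a wave packet, the spatial width Δx and momentum spread Δp are related by the uncertainty principle:
ΔxΔp ≥ ℏ/2

The minimum momentum spread is:
Δp_min = ℏ/(2Δx)
Δp_min = (1.055e-34 J·s) / (2 × 3.670e-08 m)
Δp_min = 1.437e-27 kg·m/s

A wave packet cannot have both a well-defined position and well-defined momentum.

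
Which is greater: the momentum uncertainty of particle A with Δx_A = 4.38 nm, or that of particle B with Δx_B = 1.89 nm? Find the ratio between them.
Particle B has the larger minimum momentum uncertainty, by a factor of 2.32.

For each particle, the minimum momentum uncertainty is Δp_min = ℏ/(2Δx):

Particle A: Δp_A = ℏ/(2×4.380e-09 m) = 1.204e-26 kg·m/s
Particle B: Δp_B = ℏ/(2×1.890e-09 m) = 2.790e-26 kg·m/s

Ratio: Δp_B/Δp_A = 2.32

Since Δp_min ∝ 1/Δx, the particle with smaller position uncertainty (B) has larger momentum uncertainty.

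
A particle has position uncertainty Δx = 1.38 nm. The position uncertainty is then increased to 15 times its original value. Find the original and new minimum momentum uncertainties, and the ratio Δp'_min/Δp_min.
Original Δp_min = 3.821 × 10^-26 kg·m/s; new Δp'_min = 2.547 × 10^-27 kg·m/s; ratio Δp'_min/Δp_min = 1/15.

From the uncertainty principle ΔxΔp ≥ ℏ/2, the minimum momentum uncertainty is Δp_min = ℏ/(2Δx).

Original (Δx = 1.38 nm = 1.380e-09 m):
Δp_min = (1.055e-34 J·s)/(2 × 1.380e-09 m) = 3.821e-26 kg·m/s

When Δx → 15Δx:
Δp'_min = ℏ/(2 × 15Δx) = (1/15) × ℏ/(2Δx) = (1/15) × Δp_min
Δp'_min = 1/15 × 3.821e-26 kg·m/s = 2.547e-27 kg·m/s

Since Δp_min ∝ 1/Δx, when Δx is increased to 15 times its original value, Δp_min decreases to 1/15 of its original value.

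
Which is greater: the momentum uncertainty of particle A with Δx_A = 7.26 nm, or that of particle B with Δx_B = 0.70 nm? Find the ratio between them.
Particle B has the larger minimum momentum uncertainty, by a factor of 10.37.

For each particle, the minimum momentum uncertainty is Δp_min = ℏ/(2Δx):

Particle A: Δp_A = ℏ/(2×7.260e-09 m) = 7.263e-27 kg·m/s
Particle B: Δp_B = ℏ/(2×7.000e-10 m) = 7.533e-26 kg·m/s

Ratio: Δp_B/Δp_A = 10.37

Since Δp_min ∝ 1/Δx, the particle with smaller position uncertainty (B) has larger momentum uncertainty.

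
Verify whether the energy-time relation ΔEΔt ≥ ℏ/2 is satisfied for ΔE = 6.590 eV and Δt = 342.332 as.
Yes, it satisfies the uncertainty relation.

Calculate the product ΔEΔt:
ΔE = 6.590 eV = 1.056e-18 J
ΔEΔt = (1.056e-18 J) × (3.423e-16 s)
ΔEΔt = 3.614e-34 J·s

Compare to the minimum allowed value ℏ/2:
ℏ/2 = 5.273e-35 J·s

Since ΔEΔt = 3.614e-34 J·s ≥ 5.273e-35 J·s = ℏ/2,
this satisfies the uncertainty relation.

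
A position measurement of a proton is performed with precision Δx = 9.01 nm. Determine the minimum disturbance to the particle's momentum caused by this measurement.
5.852 × 10^-27 kg·m/s

The uncertainty principle implies that measuring position disturbs momentum:
ΔxΔp ≥ ℏ/2

When we measure position with precision Δx, we necessarily introduce a momentum uncertainty:
Δp ≥ ℏ/(2Δx)
Δp_min = (1.055e-34 J·s) / (2 × 9.010e-09 m)
Δp_min = 5.852e-27 kg·m/s

The more precisely we measure position, the greater the momentum disturbance.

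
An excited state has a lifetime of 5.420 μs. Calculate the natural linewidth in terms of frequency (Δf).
14.682 kHz

Using the energy-time uncertainty principle and E = hf:
ΔEΔt ≥ ℏ/2
hΔf·Δt ≥ ℏ/2

The minimum frequency uncertainty is:
Δf = ℏ/(2hτ) = 1/(4πτ)
Δf = 1/(4π × 5.420e-06 s)
Δf = 1.468e+04 Hz = 14.682 kHz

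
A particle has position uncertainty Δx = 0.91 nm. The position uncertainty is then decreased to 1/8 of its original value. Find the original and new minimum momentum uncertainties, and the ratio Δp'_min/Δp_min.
Original Δp_min = 5.794 × 10^-26 kg·m/s; new Δp'_min = 4.635 × 10^-25 kg·m/s; ratio Δp'_min/Δp_min = 8.

From the uncertainty principle ΔxΔp ≥ ℏ/2, the minimum momentum uncertainty is Δp_min = ℏ/(2Δx).

Original (Δx = 0.91 nm = 9.100e-10 m):
Δp_min = (1.055e-34 J·s)/(2 × 9.100e-10 m) = 5.794e-26 kg·m/s

When Δx → (1/8)Δx:
Δp'_min = ℏ/(2 × (1/8)Δx) = 8 × ℏ/(2Δx) = 8 × Δp_min
Δp'_min = 8 × 5.794e-26 kg·m/s = 4.635e-25 kg·m/s

Since Δp_min ∝ 1/Δx, when Δx is decreased to 1/8 of its original value, Δp_min increases to 8 times its original value.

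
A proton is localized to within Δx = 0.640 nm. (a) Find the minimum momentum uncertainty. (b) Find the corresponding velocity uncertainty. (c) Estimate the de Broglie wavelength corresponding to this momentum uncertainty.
(a) Δp_min = 8.239 × 10^-26 kg·m/s
(b) Δv_min = 49.257 m/s
(c) λ_dB = 8.042 nm

Step-by-step:

(a) From the uncertainty principle:
Δp_min = ℏ/(2Δx) = (1.055e-34 J·s)/(2 × 6.400e-10 m) = 8.239e-26 kg·m/s

(b) The velocity uncertainty:
Δv = Δp/m = (8.239e-26 kg·m/s)/(1.673e-27 kg) = 4.926e+01 m/s = 49.257 m/s

(c) The de Broglie wavelength for this momentum:
λ = h/p = (6.626e-34 J·s)/(8.239e-26 kg·m/s) = 8.042e-09 m = 8.042 nm

Note: The de Broglie wavelength is comparable to the localization size, as expected from wave-particle duality.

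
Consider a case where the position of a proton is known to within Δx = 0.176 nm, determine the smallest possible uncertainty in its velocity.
179.117 m/s

Using the Heisenberg uncertainty principle and Δp = mΔv:
ΔxΔp ≥ ℏ/2
Δx(mΔv) ≥ ℏ/2

The minimum uncertainty in velocity is:
Δv_min = ℏ/(2mΔx)
Δv_min = (1.055e-34 J·s) / (2 × 1.673e-27 kg × 1.760e-10 m)
Δv_min = 1.791e+02 m/s = 179.117 m/s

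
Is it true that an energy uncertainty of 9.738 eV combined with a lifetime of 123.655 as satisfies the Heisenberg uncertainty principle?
Yes, it satisfies the uncertainty relation.

Calculate the product ΔEΔt:
ΔE = 9.738 eV = 1.560e-18 J
ΔEΔt = (1.560e-18 J) × (1.237e-16 s)
ΔEΔt = 1.929e-34 J·s

Compare to the minimum allowed value ℏ/2:
ℏ/2 = 5.273e-35 J·s

Since ΔEΔt = 1.929e-34 J·s ≥ 5.273e-35 J·s = ℏ/2,
this satisfies the uncertainty relation.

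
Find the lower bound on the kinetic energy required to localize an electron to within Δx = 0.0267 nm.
13.361 eV

Localizing a particle requires giving it sufficient momentum uncertainty:

1. From uncertainty principle: Δp ≥ ℏ/(2Δx)
   Δp_min = (1.055e-34 J·s) / (2 × 2.670e-11 m)
   Δp_min = 1.975e-24 kg·m/s

2. This momentum uncertainty corresponds to kinetic energy:
   KE ≈ (Δp)²/(2m) = (1.975e-24)²/(2 × 9.109e-31 kg)
   KE = 2.141e-18 J = 13.361 eV

Tighter localization requires more energy.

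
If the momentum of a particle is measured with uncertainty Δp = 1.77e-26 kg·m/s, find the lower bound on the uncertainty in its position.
2.979 nm

Using the Heisenberg uncertainty principle:
ΔxΔp ≥ ℏ/2

The minimum uncertainty in position is:
Δx_min = ℏ/(2Δp)
Δx_min = (1.055e-34 J·s) / (2 × 1.770e-26 kg·m/s)
Δx_min = 2.979e-09 m = 2.979 nm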